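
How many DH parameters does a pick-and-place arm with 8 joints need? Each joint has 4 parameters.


Given: 8 joints, 4 DH parameters per joint (d, theta, a, alpha)
Total DH parameters = number_of_joints * 4
Total = 8 * 4
Total = 32

32


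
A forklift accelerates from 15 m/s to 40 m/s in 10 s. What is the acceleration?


Given: initial velocity v0 = 15 m/s, final velocity v = 40 m/s, time t = 10 s
Using a = (v - v0) / t
a = (40 - 15) / 10
a = 25 / 10
a = 5/2 m/s^2

5/2 m/s^2


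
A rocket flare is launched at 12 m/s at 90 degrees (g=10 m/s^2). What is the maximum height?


Given: v0 = 12 m/s, theta = 90 deg, g = 10 m/s^2
sin^2(90) = 1
Using H = v0^2 * sin^2(theta) / (2*g)
H = 12^2 * 1 / (2*10)
H = 144 * 1 / 20
H = 144 / 20
H = 36/5 m

36/5 m


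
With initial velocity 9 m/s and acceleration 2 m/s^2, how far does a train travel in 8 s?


Given: v0 = 9 m/s, a = 2 m/s^2, t = 8 s
Using s = v0*t + (1/2)*a*t^2
s = 9*8 + (1/2)*2*8^2
s = 72 + (1/2)*128
s = 72 + 64
s = 136

136 m


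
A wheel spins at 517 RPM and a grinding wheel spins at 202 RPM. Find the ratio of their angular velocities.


Given: RPM_A = 517, RPM_B = 202
omega = 2*pi*RPM/60, so omega_A/omega_B = RPM_A / RPM_B
omega_A/omega_B = 517 / 202
omega_A/omega_B = 517/202

517/202


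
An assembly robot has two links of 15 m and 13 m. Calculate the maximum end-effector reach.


Given: L1 = 15 m, L2 = 13 m
For a 2-link planar arm, max reach = L1 + L2 (fully extended)
Max reach = 15 + 13
Max reach = 28 m

28 m


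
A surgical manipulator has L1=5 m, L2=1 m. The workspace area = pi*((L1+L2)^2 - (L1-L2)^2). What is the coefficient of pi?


Given: L1 = 5, L2 = 1
(L1+L2)^2 = (6)^2 = 36
(L1-L2)^2 = (4)^2 = 16
Difference = 36 - 16 = 20
This equals 4*L1*L2 = 4*5*1 = 20
Workspace area = 20*pi

20


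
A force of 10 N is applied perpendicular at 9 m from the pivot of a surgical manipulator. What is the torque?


Given: F = 10 N, r = 9 m, angle = 90 deg (perpendicular)
Using tau = F * r * sin(90)
sin(90) = 1
tau = 10 * 9 * 1
tau = 90 Nm

90 Nm


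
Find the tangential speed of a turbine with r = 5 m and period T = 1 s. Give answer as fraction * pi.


Given: radius r = 5 m, period T = 1 s
Using v = 2*pi*r / T
v = 2*pi*5 / 1
v = 10*pi / 1
v = 10*pi m/s

10*pi m/s


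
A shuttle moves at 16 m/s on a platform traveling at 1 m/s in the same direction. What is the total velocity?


Given: object velocity = 16 m/s, platform velocity = 1 m/s (same direction)
Using classical velocity addition: v_total = v_object + v_platform
v_total = 16 + 1
v_total = 17 m/s

17 m/s


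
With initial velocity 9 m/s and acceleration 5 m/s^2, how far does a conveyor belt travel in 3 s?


Given: v0 = 9 m/s, a = 5 m/s^2, t = 3 s
Using s = v0*t + (1/2)*a*t^2
s = 9*3 + (1/2)*5*3^2
s = 27 + (1/2)*45
s = 27 + 45/2
s = 99/2

99/2 m


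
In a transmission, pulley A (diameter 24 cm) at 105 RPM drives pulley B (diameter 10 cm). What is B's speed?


Given: D1 = 24 cm, w1 = 105 RPM, D2 = 10 cm
Using D1*w1 = D2*w2
w2 = D1*w1 / D2
w2 = 24*105 / 10
w2 = 2520 / 10
w2 = 252 RPM

252 RPM


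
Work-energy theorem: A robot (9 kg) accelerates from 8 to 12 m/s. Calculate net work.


Given: m = 9 kg, v0 = 8 m/s, v = 12 m/s
Using W = (1/2)*m*(v^2 - v0^2)
v^2 = 12^2 = 144
v0^2 = 8^2 = 64
v^2 - v0^2 = 144 - 64 = 80
W = (1/2)*9*80 = 360 J

360 J


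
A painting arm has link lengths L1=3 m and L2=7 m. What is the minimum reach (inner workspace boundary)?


Given: L1 = 3 m, L2 = 7 m
For a 2-link planar arm, min reach = |L1 - L2| (second link folded back)
Min reach = |3 - 7|
Min reach = 4 m

4 m


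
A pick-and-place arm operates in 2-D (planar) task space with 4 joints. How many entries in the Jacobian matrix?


Given: task space dimension = 2, joints = 4
Jacobian is a 2 x 4 matrix
Total entries = rows * columns
Total = 2 * 4
Total = 8

8


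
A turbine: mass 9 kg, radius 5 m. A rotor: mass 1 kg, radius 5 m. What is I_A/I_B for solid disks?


Given: M1=9 kg, R1=5 m, M2=1 kg, R2=5 m
For a disk: I = (1/2)*M*R^2, so I_A/I_B = (M1*R1^2)/(M2*R2^2)
M1*R1^2 = 9*25 = 225
M2*R2^2 = 1*25 = 25
I_A/I_B = 225/25 = 9

9


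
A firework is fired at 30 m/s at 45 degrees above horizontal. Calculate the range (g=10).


Given: v0 = 30 m/s, theta = 45 deg, g = 10 m/s^2
sin(2*45) = sin(90) = 1
Using R = v0^2 * sin(2*theta) / g
R = 30^2 * 1 / 10
R = 900 / 10
R = 90 m

90 m


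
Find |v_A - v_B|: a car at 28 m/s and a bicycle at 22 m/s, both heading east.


Given: v_A = 28 m/s east, v_B = 22 m/s east
Both move in the same direction; relative speed = |v_A - v_B|
|28 - 22| = |6|
= 6 m/s

6 m/s


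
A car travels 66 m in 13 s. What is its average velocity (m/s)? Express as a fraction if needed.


Given: distance d = 66 m, time t = 13 s
Using v = d / t
v = 66 / 13
v = 66/13 m/s

66/13 m/s


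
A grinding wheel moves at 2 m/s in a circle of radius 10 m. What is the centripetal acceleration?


Given: v = 2 m/s, r = 10 m
Using a_c = v^2 / r
a_c = 2^2 / 10
a_c = 4 / 10
a_c = 2/5 m/s^2

2/5 m/s^2


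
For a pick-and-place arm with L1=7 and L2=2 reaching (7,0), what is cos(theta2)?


Given: L1 = 7, L2 = 2, target (x, y) = (7, 0)
Using cos(theta2) = (x^2 + y^2 - L1^2 - L2^2) / (2*L1*L2)
x^2 + y^2 = 7^2 + 0 = 49
L1^2 + L2^2 = 49 + 4 = 53
Numerator = 49 - 53 = -4
Denominator = 2*7*2 = 28
cos(theta2) = -4/28 = -1/7

-1/7


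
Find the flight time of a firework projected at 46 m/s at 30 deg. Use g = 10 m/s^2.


Given: v0 = 46 m/s, theta = 30 deg, g = 10 m/s^2
sin(30) = 1/2
Using T = 2*v0*sin(theta) / g
T = 2*46*1/2 / 10
T = 46 / 10
T = 23/5 s

23/5 s


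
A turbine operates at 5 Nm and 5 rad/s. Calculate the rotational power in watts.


Given: tau = 5 Nm, omega = 5 rad/s
Using P = tau * omega
P = 5 * 5
P = 25 W

25 W


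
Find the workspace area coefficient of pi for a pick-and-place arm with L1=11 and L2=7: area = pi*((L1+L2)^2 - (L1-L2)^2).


Given: L1 = 11, L2 = 7
(L1+L2)^2 = (18)^2 = 324
(L1-L2)^2 = (4)^2 = 16
Difference = 324 - 16 = 308
This equals 4*L1*L2 = 4*11*7 = 308
Workspace area = 308*pi

308


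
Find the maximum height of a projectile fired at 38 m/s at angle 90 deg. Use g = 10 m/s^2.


Given: v0 = 38 m/s, theta = 90 deg, g = 10 m/s^2
sin^2(90) = 1
Using H = v0^2 * sin^2(theta) / (2*g)
H = 38^2 * 1 / (2*10)
H = 1444 * 1 / 20
H = 1444 / 20
H = 361/5 m

361/5 m


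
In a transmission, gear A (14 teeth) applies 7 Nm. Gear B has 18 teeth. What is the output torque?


Given: N1 = 14, N2 = 18, T1 = 7 Nm
Using T2/T1 = N2/N1
T2 = T1 * N2 / N1
T2 = 7 * 18 / 14
T2 = 126 / 14
T2 = 9 Nm

9 Nm


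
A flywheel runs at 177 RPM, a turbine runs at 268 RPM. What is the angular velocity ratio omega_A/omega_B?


Given: RPM_A = 177, RPM_B = 268
omega = 2*pi*RPM/60, so omega_A/omega_B = RPM_A / RPM_B
omega_A/omega_B = 177 / 268
omega_A/omega_B = 177/268

177/268


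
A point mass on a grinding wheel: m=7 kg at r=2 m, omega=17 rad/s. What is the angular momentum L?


Given: m = 7 kg, r = 2 m, omega = 17 rad/s
For a point mass: I = m*r^2
I = 7*2^2 = 7*4 = 28
L = I*omega = 28*17
L = 476 kg*m^2/s

476 kg*m^2/s


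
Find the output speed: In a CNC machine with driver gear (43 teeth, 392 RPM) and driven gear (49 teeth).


Given: N1 = 43 teeth, w1 = 392 RPM, N2 = 49 teeth
Using N1*w1 = N2*w2
w2 = N1*w1 / N2
w2 = 43*392 / 49
w2 = 16856 / 49
w2 = 344 RPM

344 RPM


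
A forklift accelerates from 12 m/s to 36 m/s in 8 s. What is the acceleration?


Given: initial velocity v0 = 12 m/s, final velocity v = 36 m/s, time t = 8 s
Using a = (v - v0) / t
a = (36 - 12) / 8
a = 24 / 8
a = 3 m/s^2

3 m/s^2


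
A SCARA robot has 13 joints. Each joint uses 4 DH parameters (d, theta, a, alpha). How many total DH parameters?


Given: 13 joints, 4 DH parameters per joint (d, theta, a, alpha)
Total DH parameters = number_of_joints * 4
Total = 13 * 4
Total = 52

52


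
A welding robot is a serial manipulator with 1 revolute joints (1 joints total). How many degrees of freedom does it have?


Given: serial robot with 1 revolute joints
DOF contribution per joint type: revolute=1, prismatic=1, spherical=3, fixed=0
DOF = 1*1
DOF = 1

1


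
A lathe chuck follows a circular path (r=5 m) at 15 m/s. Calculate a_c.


Given: v = 15 m/s, r = 5 m
Using a_c = v^2 / r
a_c = 15^2 / 5
a_c = 225 / 5
a_c = 45 m/s^2

45 m/s^2


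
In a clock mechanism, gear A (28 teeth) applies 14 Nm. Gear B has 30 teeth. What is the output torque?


Given: N1 = 28, N2 = 30, T1 = 14 Nm
Using T2/T1 = N2/N1
T2 = T1 * N2 / N1
T2 = 14 * 30 / 28
T2 = 420 / 28
T2 = 15 Nm

15 Nm


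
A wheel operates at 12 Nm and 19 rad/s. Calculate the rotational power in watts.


Given: tau = 12 Nm, omega = 19 rad/s
Using P = tau * omega
P = 12 * 19
P = 228 W

228 W


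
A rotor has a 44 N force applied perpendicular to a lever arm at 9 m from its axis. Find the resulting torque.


Given: F = 44 N, r = 9 m, angle = 90 deg (perpendicular)
Using tau = F * r * sin(90)
sin(90) = 1
tau = 44 * 9 * 1
tau = 396 Nm

396 Nm


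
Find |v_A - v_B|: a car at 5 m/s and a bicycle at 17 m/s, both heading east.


Given: v_A = 5 m/s east, v_B = 17 m/s east
Both move in the same direction; relative speed = |v_A - v_B|
|5 - 17| = |-12|
= 12 m/s

12 m/s


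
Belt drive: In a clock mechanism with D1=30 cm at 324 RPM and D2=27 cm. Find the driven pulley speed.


Given: D1 = 30 cm, w1 = 324 RPM, D2 = 27 cm
Using D1*w1 = D2*w2
w2 = D1*w1 / D2
w2 = 30*324 / 27
w2 = 9720 / 27
w2 = 360 RPM

360 RPM


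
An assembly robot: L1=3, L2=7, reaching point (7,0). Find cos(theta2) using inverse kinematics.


Given: L1 = 3, L2 = 7, target (x, y) = (7, 0)
Using cos(theta2) = (x^2 + y^2 - L1^2 - L2^2) / (2*L1*L2)
x^2 + y^2 = 7^2 + 0 = 49
L1^2 + L2^2 = 9 + 49 = 58
Numerator = 49 - 58 = -9
Denominator = 2*3*7 = 42
cos(theta2) = -9/42 = -3/14

-3/14


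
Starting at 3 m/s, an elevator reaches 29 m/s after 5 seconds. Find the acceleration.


Given: initial velocity v0 = 3 m/s, final velocity v = 29 m/s, time t = 5 s
Using a = (v - v0) / t
a = (29 - 3) / 5
a = 26 / 5
a = 26/5 m/s^2

26/5 m/s^2


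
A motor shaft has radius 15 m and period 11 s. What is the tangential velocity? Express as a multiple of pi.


Given: radius r = 15 m, period T = 11 s
Using v = 2*pi*r / T
v = 2*pi*15 / 11
v = 30*pi / 11
v = 30/11*pi m/s

30/11*pi m/s


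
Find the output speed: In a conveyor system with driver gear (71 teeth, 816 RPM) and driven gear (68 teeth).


Given: N1 = 71 teeth, w1 = 816 RPM, N2 = 68 teeth
Using N1*w1 = N2*w2
w2 = N1*w1 / N2
w2 = 71*816 / 68
w2 = 57936 / 68
w2 = 852 RPM

852 RPM


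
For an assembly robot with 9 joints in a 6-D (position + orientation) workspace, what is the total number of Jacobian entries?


Given: task space dimension = 6, joints = 9
Jacobian is a 6 x 9 matrix
Total entries = rows * columns
Total = 6 * 9
Total = 54

54


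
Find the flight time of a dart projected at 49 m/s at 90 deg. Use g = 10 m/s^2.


Given: v0 = 49 m/s, theta = 90 deg, g = 10 m/s^2
sin(90) = 1
Using T = 2*v0*sin(theta) / g
T = 2*49*1 / 10
T = 98 / 10
T = 49/5 s

49/5 s


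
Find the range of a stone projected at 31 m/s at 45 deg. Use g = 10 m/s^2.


Given: v0 = 31 m/s, theta = 45 deg, g = 10 m/s^2
sin(2*45) = sin(90) = 1
Using R = v0^2 * sin(2*theta) / g
R = 31^2 * 1 / 10
R = 961 / 10
R = 961/10 m

961/10 m


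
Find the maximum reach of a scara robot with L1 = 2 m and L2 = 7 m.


Given: L1 = 2 m, L2 = 7 m
For a 2-link planar arm, max reach = L1 + L2 (fully extended)
Max reach = 2 + 7
Max reach = 9 m

9 m


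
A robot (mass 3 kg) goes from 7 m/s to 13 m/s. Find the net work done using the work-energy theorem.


Given: m = 3 kg, v0 = 7 m/s, v = 13 m/s
Using W = (1/2)*m*(v^2 - v0^2)
v^2 = 13^2 = 169
v0^2 = 7^2 = 49
v^2 - v0^2 = 169 - 49 = 120
W = (1/2)*3*120 = 180 J

180 J


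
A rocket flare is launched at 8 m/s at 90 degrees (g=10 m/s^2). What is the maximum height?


Given: v0 = 8 m/s, theta = 90 deg, g = 10 m/s^2
sin^2(90) = 1
Using H = v0^2 * sin^2(theta) / (2*g)
H = 8^2 * 1 / (2*10)
H = 64 * 1 / 20
H = 64 / 20
H = 16/5 m

16/5 m


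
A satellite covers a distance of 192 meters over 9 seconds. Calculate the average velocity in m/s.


Given: distance d = 192 m, time t = 9 s
Using v = d / t
v = 192 / 9
v = 64/3 m/s

64/3 m/s


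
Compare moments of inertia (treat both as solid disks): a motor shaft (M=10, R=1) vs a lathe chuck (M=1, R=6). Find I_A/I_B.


Given: M1=10 kg, R1=1 m, M2=1 kg, R2=6 m
For a disk: I = (1/2)*M*R^2, so I_A/I_B = (M1*R1^2)/(M2*R2^2)
M1*R1^2 = 10*1 = 10
M2*R2^2 = 1*36 = 36
I_A/I_B = 10/36 = 5/18

5/18


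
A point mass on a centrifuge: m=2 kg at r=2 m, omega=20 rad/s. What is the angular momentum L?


Given: m = 2 kg, r = 2 m, omega = 20 rad/s
For a point mass: I = m*r^2
I = 2*2^2 = 2*4 = 8
L = I*omega = 8*20
L = 160 kg*m^2/s

160 kg*m^2/s


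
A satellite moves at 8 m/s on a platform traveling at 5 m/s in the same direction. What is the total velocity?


Given: object velocity = 8 m/s, platform velocity = 5 m/s (same direction)
Using classical velocity addition: v_total = v_object + v_platform
v_total = 8 + 5
v_total = 13 m/s

13 m/s


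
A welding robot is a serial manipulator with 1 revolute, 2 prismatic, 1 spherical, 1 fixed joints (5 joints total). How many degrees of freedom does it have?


Given: serial robot with 1 revolute, 2 prismatic, 1 spherical, 1 fixed joints
DOF contribution per joint type: revolute=1, prismatic=1, spherical=3, fixed=0
DOF = 1*1 + 2*1 + 1*3 + 1*0
DOF = 6

6


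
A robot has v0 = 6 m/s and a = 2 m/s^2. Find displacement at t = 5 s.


Given: v0 = 6 m/s, a = 2 m/s^2, t = 5 s
Using s = v0*t + (1/2)*a*t^2
s = 6*5 + (1/2)*2*5^2
s = 30 + (1/2)*50
s = 30 + 25
s = 55

55 m


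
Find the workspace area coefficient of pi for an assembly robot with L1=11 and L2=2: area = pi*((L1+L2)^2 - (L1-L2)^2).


Given: L1 = 11, L2 = 2
(L1+L2)^2 = (13)^2 = 169
(L1-L2)^2 = (9)^2 = 81
Difference = 169 - 81 = 88
This equals 4*L1*L2 = 4*11*2 = 88
Workspace area = 88*pi

88


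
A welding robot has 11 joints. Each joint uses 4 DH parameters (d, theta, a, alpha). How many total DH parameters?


Given: 11 joints, 4 DH parameters per joint (d, theta, a, alpha)
Total DH parameters = number_of_joints * 4
Total = 11 * 4
Total = 44

44


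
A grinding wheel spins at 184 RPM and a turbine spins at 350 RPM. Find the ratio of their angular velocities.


Given: RPM_A = 184, RPM_B = 350
omega = 2*pi*RPM/60, so omega_A/omega_B = RPM_A / RPM_B
omega_A/omega_B = 184 / 350
omega_A/omega_B = 92/175

92/175


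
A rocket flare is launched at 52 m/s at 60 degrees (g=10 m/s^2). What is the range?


Given: v0 = 52 m/s, theta = 60 deg, g = 10 m/s^2
sin(2*60) = sin(120) = sqrt(3)/2
Using R = v0^2 * sin(2*theta) / g
R = 52^2 * (sqrt(3)/2) / 10
R = 2704 * sqrt(3) / 20
R = 676/5*sqrt(3) m

676/5*sqrt(3) m


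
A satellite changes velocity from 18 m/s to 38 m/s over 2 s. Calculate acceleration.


Given: initial velocity v0 = 18 m/s, final velocity v = 38 m/s, time t = 2 s
Using a = (v - v0) / t
a = (38 - 18) / 2
a = 20 / 2
a = 10 m/s^2

10 m/s^2


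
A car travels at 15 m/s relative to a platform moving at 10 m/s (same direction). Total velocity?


Given: object velocity = 15 m/s, platform velocity = 10 m/s (same direction)
Using classical velocity addition: v_total = v_object + v_platform
v_total = 15 + 10
v_total = 25 m/s

25 m/s


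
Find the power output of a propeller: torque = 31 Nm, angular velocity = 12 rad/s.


Given: tau = 31 Nm, omega = 12 rad/s
Using P = tau * omega
P = 31 * 12
P = 372 W

372 W


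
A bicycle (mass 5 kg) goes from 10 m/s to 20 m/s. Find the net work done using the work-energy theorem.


Given: m = 5 kg, v0 = 10 m/s, v = 20 m/s
Using W = (1/2)*m*(v^2 - v0^2)
v^2 = 20^2 = 400
v0^2 = 10^2 = 100
v^2 - v0^2 = 400 - 100 = 300
W = (1/2)*5*300 = 750 J

750 J


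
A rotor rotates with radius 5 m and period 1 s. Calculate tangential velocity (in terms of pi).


Given: radius r = 5 m, period T = 1 s
Using v = 2*pi*r / T
v = 2*pi*5 / 1
v = 10*pi / 1
v = 10*pi m/s

10*pi m/s


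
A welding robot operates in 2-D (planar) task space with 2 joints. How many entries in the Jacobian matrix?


Given: task space dimension = 2, joints = 2
Jacobian is a 2 x 2 matrix
Total entries = rows * columns
Total = 2 * 2
Total = 4

4


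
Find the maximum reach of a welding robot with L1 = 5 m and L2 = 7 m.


Given: L1 = 5 m, L2 = 7 m
For a 2-link planar arm, max reach = L1 + L2 (fully extended)
Max reach = 5 + 7
Max reach = 12 m

12 m


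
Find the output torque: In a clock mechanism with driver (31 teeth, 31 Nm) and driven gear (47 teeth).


Given: N1 = 31, N2 = 47, T1 = 31 Nm
Using T2/T1 = N2/N1
T2 = T1 * N2 / N1
T2 = 31 * 47 / 31
T2 = 1457 / 31
T2 = 47 Nm

47 Nm


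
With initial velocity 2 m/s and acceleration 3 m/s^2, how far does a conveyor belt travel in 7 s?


Given: v0 = 2 m/s, a = 3 m/s^2, t = 7 s
Using s = v0*t + (1/2)*a*t^2
s = 2*7 + (1/2)*3*7^2
s = 14 + (1/2)*147
s = 14 + 147/2
s = 175/2

175/2 m


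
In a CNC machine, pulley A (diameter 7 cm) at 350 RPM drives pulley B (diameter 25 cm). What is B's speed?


Given: D1 = 7 cm, w1 = 350 RPM, D2 = 25 cm
Using D1*w1 = D2*w2
w2 = D1*w1 / D2
w2 = 7*350 / 25
w2 = 2450 / 25
w2 = 98 RPM

98 RPM


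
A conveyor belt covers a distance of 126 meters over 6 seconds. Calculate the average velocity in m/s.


Given: distance d = 126 m, time t = 6 s
Using v = d / t
v = 126 / 6
v = 21 m/s

21 m/s


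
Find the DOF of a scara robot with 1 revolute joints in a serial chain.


Given: serial robot with 1 revolute joints
DOF contribution per joint type: revolute=1, prismatic=1, spherical=3, fixed=0
DOF = 1*1
DOF = 1

1


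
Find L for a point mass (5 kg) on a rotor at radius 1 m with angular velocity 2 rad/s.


Given: m = 5 kg, r = 1 m, omega = 2 rad/s
For a point mass: I = m*r^2
I = 5*1^2 = 5*1 = 5
L = I*omega = 5*2
L = 10 kg*m^2/s

10 kg*m^2/s


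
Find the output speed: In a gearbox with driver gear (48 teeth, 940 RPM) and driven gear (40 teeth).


Given: N1 = 48 teeth, w1 = 940 RPM, N2 = 40 teeth
Using N1*w1 = N2*w2
w2 = N1*w1 / N2
w2 = 48*940 / 40
w2 = 45120 / 40
w2 = 1128 RPM

1128 RPM


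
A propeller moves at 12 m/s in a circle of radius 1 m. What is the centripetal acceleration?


Given: v = 12 m/s, r = 1 m
Using a_c = v^2 / r
a_c = 12^2 / 1
a_c = 144 / 1
a_c = 144 m/s^2

144 m/s^2


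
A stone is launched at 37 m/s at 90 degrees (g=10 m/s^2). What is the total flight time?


Given: v0 = 37 m/s, theta = 90 deg, g = 10 m/s^2
sin(90) = 1
Using T = 2*v0*sin(theta) / g
T = 2*37*1 / 10
T = 74 / 10
T = 37/5 s

37/5 s


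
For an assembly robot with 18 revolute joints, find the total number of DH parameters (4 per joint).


Given: 18 joints, 4 DH parameters per joint (d, theta, a, alpha)
Total DH parameters = number_of_joints * 4
Total = 18 * 4
Total = 72

72


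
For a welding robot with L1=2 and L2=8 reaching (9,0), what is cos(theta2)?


Given: L1 = 2, L2 = 8, target (x, y) = (9, 0)
Using cos(theta2) = (x^2 + y^2 - L1^2 - L2^2) / (2*L1*L2)
x^2 + y^2 = 9^2 + 0 = 81
L1^2 + L2^2 = 4 + 64 = 68
Numerator = 81 - 68 = 13
Denominator = 2*2*8 = 32
cos(theta2) = 13/32 = 13/32

13/32


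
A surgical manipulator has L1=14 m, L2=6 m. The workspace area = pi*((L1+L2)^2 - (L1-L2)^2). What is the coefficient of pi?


Given: L1 = 14, L2 = 6
(L1+L2)^2 = (20)^2 = 400
(L1-L2)^2 = (8)^2 = 64
Difference = 400 - 64 = 336
This equals 4*L1*L2 = 4*14*6 = 336
Workspace area = 336*pi

336


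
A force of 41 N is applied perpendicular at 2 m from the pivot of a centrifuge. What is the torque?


Given: F = 41 N, r = 2 m, angle = 90 deg (perpendicular)
Using tau = F * r * sin(90)
sin(90) = 1
tau = 41 * 2 * 1
tau = 82 Nm

82 Nm


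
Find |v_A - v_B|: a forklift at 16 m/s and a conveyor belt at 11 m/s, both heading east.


Given: v_A = 16 m/s east, v_B = 11 m/s east
Both move in the same direction; relative speed = |v_A - v_B|
|16 - 11| = |5|
= 5 m/s

5 m/s


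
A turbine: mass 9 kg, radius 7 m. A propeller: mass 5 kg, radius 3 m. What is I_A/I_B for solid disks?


Given: M1=9 kg, R1=7 m, M2=5 kg, R2=3 m
For a disk: I = (1/2)*M*R^2, so I_A/I_B = (M1*R1^2)/(M2*R2^2)
M1*R1^2 = 9*49 = 441
M2*R2^2 = 5*9 = 45
I_A/I_B = 441/45 = 49/5

49/5


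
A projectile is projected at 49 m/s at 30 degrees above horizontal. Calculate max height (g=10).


Given: v0 = 49 m/s, theta = 30 deg, g = 10 m/s^2
sin^2(30) = 1/4
Using H = v0^2 * sin^2(theta) / (2*g)
H = 49^2 * 1/4 / (2*10)
H = 2401 * 1/4 / 20
H = 2401/4 / 20
H = 2401/80 m

2401/80 m


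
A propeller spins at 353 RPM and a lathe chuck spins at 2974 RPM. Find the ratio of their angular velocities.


Given: RPM_A = 353, RPM_B = 2974
omega = 2*pi*RPM/60, so omega_A/omega_B = RPM_A / RPM_B
omega_A/omega_B = 353 / 2974
omega_A/omega_B = 353/2974

353/2974


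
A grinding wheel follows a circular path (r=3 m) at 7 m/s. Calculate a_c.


Given: v = 7 m/s, r = 3 m
Using a_c = v^2 / r
a_c = 7^2 / 3
a_c = 49 / 3
a_c = 49/3 m/s^2

49/3 m/s^2


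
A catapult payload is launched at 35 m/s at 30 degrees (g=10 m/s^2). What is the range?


Given: v0 = 35 m/s, theta = 30 deg, g = 10 m/s^2
sin(2*30) = sin(60) = sqrt(3)/2
Using R = v0^2 * sin(2*theta) / g
R = 35^2 * (sqrt(3)/2) / 10
R = 1225 * sqrt(3) / 20
R = 245/4*sqrt(3) m

245/4*sqrt(3) m


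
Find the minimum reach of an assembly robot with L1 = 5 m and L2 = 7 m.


Given: L1 = 5 m, L2 = 7 m
For a 2-link planar arm, min reach = |L1 - L2| (second link folded back)
Min reach = |5 - 7|
Min reach = 2 m

2 m


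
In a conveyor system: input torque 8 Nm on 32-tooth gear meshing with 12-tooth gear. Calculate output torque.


Given: N1 = 32, N2 = 12, T1 = 8 Nm
Using T2/T1 = N2/N1
T2 = T1 * N2 / N1
T2 = 8 * 12 / 32
T2 = 96 / 32
T2 = 3 Nm

3 Nm


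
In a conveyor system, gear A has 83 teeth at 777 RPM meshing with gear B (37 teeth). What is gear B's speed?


Given: N1 = 83 teeth, w1 = 777 RPM, N2 = 37 teeth
Using N1*w1 = N2*w2
w2 = N1*w1 / N2
w2 = 83*777 / 37
w2 = 64491 / 37
w2 = 1743 RPM

1743 RPM


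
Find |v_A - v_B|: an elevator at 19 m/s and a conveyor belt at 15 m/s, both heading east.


Given: v_A = 19 m/s east, v_B = 15 m/s east
Both move in the same direction; relative speed = |v_A - v_B|
|19 - 15| = |4|
= 4 m/s

4 m/s


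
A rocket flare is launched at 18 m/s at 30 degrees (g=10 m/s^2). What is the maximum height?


Given: v0 = 18 m/s, theta = 30 deg, g = 10 m/s^2
sin^2(30) = 1/4
Using H = v0^2 * sin^2(theta) / (2*g)
H = 18^2 * 1/4 / (2*10)
H = 324 * 1/4 / 20
H = 81 / 20
H = 81/20 m

81/20 m


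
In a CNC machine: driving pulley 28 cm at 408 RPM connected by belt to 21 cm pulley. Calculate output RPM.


Given: D1 = 28 cm, w1 = 408 RPM, D2 = 21 cm
Using D1*w1 = D2*w2
w2 = D1*w1 / D2
w2 = 28*408 / 21
w2 = 11424 / 21
w2 = 544 RPM

544 RPM


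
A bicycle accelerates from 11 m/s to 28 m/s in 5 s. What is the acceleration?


Given: initial velocity v0 = 11 m/s, final velocity v = 28 m/s, time t = 5 s
Using a = (v - v0) / t
a = (28 - 11) / 5
a = 17 / 5
a = 17/5 m/s^2

17/5 m/s^2


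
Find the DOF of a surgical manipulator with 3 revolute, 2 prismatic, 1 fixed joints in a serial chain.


Given: serial robot with 3 revolute, 2 prismatic, 1 fixed joints
DOF contribution per joint type: revolute=1, prismatic=1, spherical=3, fixed=0
DOF = 3*1 + 2*1 + 1*0
DOF = 5

5


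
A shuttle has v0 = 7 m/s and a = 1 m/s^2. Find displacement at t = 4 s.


Given: v0 = 7 m/s, a = 1 m/s^2, t = 4 s
Using s = v0*t + (1/2)*a*t^2
s = 7*4 + (1/2)*1*4^2
s = 28 + (1/2)*16
s = 28 + 8
s = 36

36 m


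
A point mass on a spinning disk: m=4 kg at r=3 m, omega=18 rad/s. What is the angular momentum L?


Given: m = 4 kg, r = 3 m, omega = 18 rad/s
For a point mass: I = m*r^2
I = 4*3^2 = 4*9 = 36
L = I*omega = 36*18
L = 648 kg*m^2/s

648 kg*m^2/s


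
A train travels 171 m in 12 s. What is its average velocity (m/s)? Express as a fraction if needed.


Given: distance d = 171 m, time t = 12 s
Using v = d / t
v = 171 / 12
v = 57/4 m/s

57/4 m/s


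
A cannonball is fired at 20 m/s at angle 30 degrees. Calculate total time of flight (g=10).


Given: v0 = 20 m/s, theta = 30 deg, g = 10 m/s^2
sin(30) = 1/2
Using T = 2*v0*sin(theta) / g
T = 2*20*1/2 / 10
T = 20 / 10
T = 2 s

2 s


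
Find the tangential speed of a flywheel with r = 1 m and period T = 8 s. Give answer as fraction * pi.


Given: radius r = 1 m, period T = 8 s
Using v = 2*pi*r / T
v = 2*pi*1 / 8
v = 2*pi / 8
v = 1/4*pi m/s

1/4*pi m/s


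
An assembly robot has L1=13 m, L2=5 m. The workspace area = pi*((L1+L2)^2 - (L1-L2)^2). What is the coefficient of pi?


Given: L1 = 13, L2 = 5
(L1+L2)^2 = (18)^2 = 324
(L1-L2)^2 = (8)^2 = 64
Difference = 324 - 64 = 260
This equals 4*L1*L2 = 4*13*5 = 260
Workspace area = 260*pi

260


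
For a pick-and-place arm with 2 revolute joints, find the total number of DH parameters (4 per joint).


Given: 2 joints, 4 DH parameters per joint (d, theta, a, alpha)
Total DH parameters = number_of_joints * 4
Total = 2 * 4
Total = 8

8


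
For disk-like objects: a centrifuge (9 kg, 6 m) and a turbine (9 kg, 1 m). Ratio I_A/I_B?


Given: M1=9 kg, R1=6 m, M2=9 kg, R2=1 m
For a disk: I = (1/2)*M*R^2, so I_A/I_B = (M1*R1^2)/(M2*R2^2)
M1*R1^2 = 9*36 = 324
M2*R2^2 = 9*1 = 9
I_A/I_B = 324/9 = 36

36


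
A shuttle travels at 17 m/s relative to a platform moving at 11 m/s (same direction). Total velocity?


Given: object velocity = 17 m/s, platform velocity = 11 m/s (same direction)
Using classical velocity addition: v_total = v_object + v_platform
v_total = 17 + 11
v_total = 28 m/s

28 m/s


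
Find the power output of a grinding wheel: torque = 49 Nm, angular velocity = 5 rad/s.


Given: tau = 49 Nm, omega = 5 rad/s
Using P = tau * omega
P = 49 * 5
P = 245 W

245 W


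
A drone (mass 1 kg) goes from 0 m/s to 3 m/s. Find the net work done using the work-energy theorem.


Given: m = 1 kg, v0 = 0 m/s, v = 3 m/s
Using W = (1/2)*m*(v^2 - v0^2)
v^2 = 3^2 = 9
v0^2 = 0^2 = 0
v^2 - v0^2 = 9 - 0 = 9
W = (1/2)*1*9 = 9/2 J

9/2 J


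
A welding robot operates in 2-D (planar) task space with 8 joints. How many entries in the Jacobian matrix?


Given: task space dimension = 2, joints = 8
Jacobian is a 2 x 8 matrix
Total entries = rows * columns
Total = 2 * 8
Total = 16

16


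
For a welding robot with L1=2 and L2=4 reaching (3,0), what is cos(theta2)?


Given: L1 = 2, L2 = 4, target (x, y) = (3, 0)
Using cos(theta2) = (x^2 + y^2 - L1^2 - L2^2) / (2*L1*L2)
x^2 + y^2 = 3^2 + 0 = 9
L1^2 + L2^2 = 4 + 16 = 20
Numerator = 9 - 20 = -11
Denominator = 2*2*4 = 16
cos(theta2) = -11/16 = -11/16

-11/16


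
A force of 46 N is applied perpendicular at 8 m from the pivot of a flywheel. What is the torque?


Given: F = 46 N, r = 8 m, angle = 90 deg (perpendicular)
Using tau = F * r * sin(90)
sin(90) = 1
tau = 46 * 8 * 1
tau = 368 Nm

368 Nm


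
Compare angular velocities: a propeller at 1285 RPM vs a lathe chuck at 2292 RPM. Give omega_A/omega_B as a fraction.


Given: RPM_A = 1285, RPM_B = 2292
omega = 2*pi*RPM/60, so omega_A/omega_B = RPM_A / RPM_B
omega_A/omega_B = 1285 / 2292
omega_A/omega_B = 1285/2292

1285/2292


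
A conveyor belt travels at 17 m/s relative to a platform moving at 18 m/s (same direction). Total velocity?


Given: object velocity = 17 m/s, platform velocity = 18 m/s (same direction)
Using classical velocity addition: v_total = v_object + v_platform
v_total = 17 + 18
v_total = 35 m/s

35 m/s


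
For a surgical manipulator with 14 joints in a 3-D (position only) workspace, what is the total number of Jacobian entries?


Given: task space dimension = 3, joints = 14
Jacobian is a 3 x 14 matrix
Total entries = rows * columns
Total = 3 * 14
Total = 42

42


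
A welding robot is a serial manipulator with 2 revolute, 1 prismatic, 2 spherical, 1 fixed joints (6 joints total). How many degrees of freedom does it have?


Given: serial robot with 2 revolute, 1 prismatic, 2 spherical, 1 fixed joints
DOF contribution per joint type: revolute=1, prismatic=1, spherical=3, fixed=0
DOF = 2*1 + 1*1 + 2*3 + 1*0
DOF = 9

9


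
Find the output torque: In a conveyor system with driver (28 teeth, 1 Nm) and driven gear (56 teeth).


Given: N1 = 28, N2 = 56, T1 = 1 Nm
Using T2/T1 = N2/N1
T2 = T1 * N2 / N1
T2 = 1 * 56 / 28
T2 = 56 / 28
T2 = 2 Nm

2 Nm


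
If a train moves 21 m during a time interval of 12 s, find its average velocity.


Given: distance d = 21 m, time t = 12 s
Using v = d / t
v = 21 / 12
v = 7/4 m/s

7/4 m/s


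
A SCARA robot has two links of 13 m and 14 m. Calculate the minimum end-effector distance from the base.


Given: L1 = 13 m, L2 = 14 m
For a 2-link planar arm, min reach = |L1 - L2| (second link folded back)
Min reach = |13 - 14|
Min reach = 1 m

1 m


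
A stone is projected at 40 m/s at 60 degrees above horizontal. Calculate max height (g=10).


Given: v0 = 40 m/s, theta = 60 deg, g = 10 m/s^2
sin^2(60) = 3/4
Using H = v0^2 * sin^2(theta) / (2*g)
H = 40^2 * 3/4 / (2*10)
H = 1600 * 3/4 / 20
H = 1200 / 20
H = 60 m

60 m


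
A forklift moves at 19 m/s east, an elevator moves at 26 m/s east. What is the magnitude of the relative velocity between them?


Given: v_A = 19 m/s east, v_B = 26 m/s east
Both move in the same direction; relative speed = |v_A - v_B|
|19 - 26| = |-7|
= 7 m/s

7 m/s


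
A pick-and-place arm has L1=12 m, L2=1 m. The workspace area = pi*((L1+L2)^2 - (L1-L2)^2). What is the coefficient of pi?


Given: L1 = 12, L2 = 1
(L1+L2)^2 = (13)^2 = 169
(L1-L2)^2 = (11)^2 = 121
Difference = 169 - 121 = 48
This equals 4*L1*L2 = 4*12*1 = 48
Workspace area = 48*pi

48


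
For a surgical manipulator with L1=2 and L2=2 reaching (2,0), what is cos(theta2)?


Given: L1 = 2, L2 = 2, target (x, y) = (2, 0)
Using cos(theta2) = (x^2 + y^2 - L1^2 - L2^2) / (2*L1*L2)
x^2 + y^2 = 2^2 + 0 = 4
L1^2 + L2^2 = 4 + 4 = 8
Numerator = 4 - 8 = -4
Denominator = 2*2*2 = 8
cos(theta2) = -4/8 = -1/2

-1/2


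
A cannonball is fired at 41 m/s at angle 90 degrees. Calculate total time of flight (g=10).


Given: v0 = 41 m/s, theta = 90 deg, g = 10 m/s^2
sin(90) = 1
Using T = 2*v0*sin(theta) / g
T = 2*41*1 / 10
T = 82 / 10
T = 41/5 s

41/5 s


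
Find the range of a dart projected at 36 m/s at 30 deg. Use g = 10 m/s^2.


Given: v0 = 36 m/s, theta = 30 deg, g = 10 m/s^2
sin(2*30) = sin(60) = sqrt(3)/2
Using R = v0^2 * sin(2*theta) / g
R = 36^2 * (sqrt(3)/2) / 10
R = 1296 * sqrt(3) / 20
R = 324/5*sqrt(3) m

324/5*sqrt(3) m


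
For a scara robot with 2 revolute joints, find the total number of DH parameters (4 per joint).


Given: 2 joints, 4 DH parameters per joint (d, theta, a, alpha)
Total DH parameters = number_of_joints * 4
Total = 2 * 4
Total = 8

8


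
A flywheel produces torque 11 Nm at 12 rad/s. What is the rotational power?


Given: tau = 11 Nm, omega = 12 rad/s
Using P = tau * omega
P = 11 * 12
P = 132 W

132 W


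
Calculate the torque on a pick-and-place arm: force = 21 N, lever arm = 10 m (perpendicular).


Given: F = 21 N, r = 10 m, angle = 90 deg (perpendicular)
Using tau = F * r * sin(90)
sin(90) = 1
tau = 21 * 10 * 1
tau = 210 Nm

210 Nm


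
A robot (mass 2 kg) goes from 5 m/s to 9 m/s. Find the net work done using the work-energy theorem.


Given: m = 2 kg, v0 = 5 m/s, v = 9 m/s
Using W = (1/2)*m*(v^2 - v0^2)
v^2 = 9^2 = 81
v0^2 = 5^2 = 25
v^2 - v0^2 = 81 - 25 = 56
W = (1/2)*2*56 = 56 J

56 J


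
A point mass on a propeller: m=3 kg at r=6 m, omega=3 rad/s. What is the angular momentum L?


Given: m = 3 kg, r = 6 m, omega = 3 rad/s
For a point mass: I = m*r^2
I = 3*6^2 = 3*36 = 108
L = I*omega = 108*3
L = 324 kg*m^2/s

324 kg*m^2/s


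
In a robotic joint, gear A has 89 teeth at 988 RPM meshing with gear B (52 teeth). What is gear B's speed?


Given: N1 = 89 teeth, w1 = 988 RPM, N2 = 52 teeth
Using N1*w1 = N2*w2
w2 = N1*w1 / N2
w2 = 89*988 / 52
w2 = 87932 / 52
w2 = 1691 RPM

1691 RPM


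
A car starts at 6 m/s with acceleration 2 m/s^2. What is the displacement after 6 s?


Given: v0 = 6 m/s, a = 2 m/s^2, t = 6 s
Using s = v0*t + (1/2)*a*t^2
s = 6*6 + (1/2)*2*6^2
s = 36 + (1/2)*72
s = 36 + 36
s = 72

72 m


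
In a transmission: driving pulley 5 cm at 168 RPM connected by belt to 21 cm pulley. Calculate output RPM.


Given: D1 = 5 cm, w1 = 168 RPM, D2 = 21 cm
Using D1*w1 = D2*w2
w2 = D1*w1 / D2
w2 = 5*168 / 21
w2 = 840 / 21
w2 = 40 RPM

40 RPM


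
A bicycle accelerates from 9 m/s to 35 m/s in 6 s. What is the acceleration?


Given: initial velocity v0 = 9 m/s, final velocity v = 35 m/s, time t = 6 s
Using a = (v - v0) / t
a = (35 - 9) / 6
a = 26 / 6
a = 13/3 m/s^2

13/3 m/s^2


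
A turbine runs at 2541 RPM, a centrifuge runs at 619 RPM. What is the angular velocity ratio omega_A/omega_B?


Given: RPM_A = 2541, RPM_B = 619
omega = 2*pi*RPM/60, so omega_A/omega_B = RPM_A / RPM_B
omega_A/omega_B = 2541 / 619
omega_A/omega_B = 2541/619

2541/619


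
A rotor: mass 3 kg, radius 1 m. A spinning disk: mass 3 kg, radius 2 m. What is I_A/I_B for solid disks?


Given: M1=3 kg, R1=1 m, M2=3 kg, R2=2 m
For a disk: I = (1/2)*M*R^2, so I_A/I_B = (M1*R1^2)/(M2*R2^2)
M1*R1^2 = 3*1 = 3
M2*R2^2 = 3*4 = 12
I_A/I_B = 3/12 = 1/4

1/4


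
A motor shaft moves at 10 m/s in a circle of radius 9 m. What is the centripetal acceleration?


Given: v = 10 m/s, r = 9 m
Using a_c = v^2 / r
a_c = 10^2 / 9
a_c = 100 / 9
a_c = 100/9 m/s^2

100/9 m/s^2


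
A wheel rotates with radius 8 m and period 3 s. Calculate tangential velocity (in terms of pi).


Given: radius r = 8 m, period T = 3 s
Using v = 2*pi*r / T
v = 2*pi*8 / 3
v = 16*pi / 3
v = 16/3*pi m/s

16/3*pi m/s


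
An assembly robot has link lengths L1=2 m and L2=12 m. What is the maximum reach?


Given: L1 = 2 m, L2 = 12 m
For a 2-link planar arm, max reach = L1 + L2 (fully extended)
Max reach = 2 + 12
Max reach = 14 m

14 m


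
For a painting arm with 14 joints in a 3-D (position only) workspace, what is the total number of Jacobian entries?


Given: task space dimension = 3, joints = 14
Jacobian is a 3 x 14 matrix
Total entries = rows * columns
Total = 3 * 14
Total = 42

42


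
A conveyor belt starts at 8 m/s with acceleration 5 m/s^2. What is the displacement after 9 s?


Given: v0 = 8 m/s, a = 5 m/s^2, t = 9 s
Using s = v0*t + (1/2)*a*t^2
s = 8*9 + (1/2)*5*9^2
s = 72 + (1/2)*405
s = 72 + 405/2
s = 549/2

549/2 m


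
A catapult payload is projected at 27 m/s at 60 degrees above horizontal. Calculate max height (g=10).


Given: v0 = 27 m/s, theta = 60 deg, g = 10 m/s^2
sin^2(60) = 3/4
Using H = v0^2 * sin^2(theta) / (2*g)
H = 27^2 * 3/4 / (2*10)
H = 729 * 3/4 / 20
H = 2187/4 / 20
H = 2187/80 m

2187/80 m


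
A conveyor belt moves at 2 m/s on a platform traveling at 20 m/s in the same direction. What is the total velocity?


Given: object velocity = 2 m/s, platform velocity = 20 m/s (same direction)
Using classical velocity addition: v_total = v_object + v_platform
v_total = 2 + 20
v_total = 22 m/s

22 m/s


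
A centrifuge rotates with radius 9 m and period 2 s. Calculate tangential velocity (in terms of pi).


Given: radius r = 9 m, period T = 2 s
Using v = 2*pi*r / T
v = 2*pi*9 / 2
v = 18*pi / 2
v = 9*pi m/s

9*pi m/s


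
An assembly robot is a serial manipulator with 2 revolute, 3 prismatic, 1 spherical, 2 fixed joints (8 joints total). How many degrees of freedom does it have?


Given: serial robot with 2 revolute, 3 prismatic, 1 spherical, 2 fixed joints
DOF contribution per joint type: revolute=1, prismatic=1, spherical=3, fixed=0
DOF = 2*1 + 3*1 + 1*3 + 2*0
DOF = 8

8


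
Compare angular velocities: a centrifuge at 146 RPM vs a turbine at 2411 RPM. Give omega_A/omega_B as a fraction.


Given: RPM_A = 146, RPM_B = 2411
omega = 2*pi*RPM/60, so omega_A/omega_B = RPM_A / RPM_B
omega_A/omega_B = 146 / 2411
omega_A/omega_B = 146/2411

146/2411


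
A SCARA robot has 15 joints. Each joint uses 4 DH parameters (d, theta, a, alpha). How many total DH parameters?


Given: 15 joints, 4 DH parameters per joint (d, theta, a, alpha)
Total DH parameters = number_of_joints * 4
Total = 15 * 4
Total = 60

60


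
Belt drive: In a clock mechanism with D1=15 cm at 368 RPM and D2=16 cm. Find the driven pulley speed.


Given: D1 = 15 cm, w1 = 368 RPM, D2 = 16 cm
Using D1*w1 = D2*w2
w2 = D1*w1 / D2
w2 = 15*368 / 16
w2 = 5520 / 16
w2 = 345 RPM

345 RPM


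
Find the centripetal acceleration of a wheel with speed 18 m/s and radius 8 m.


Given: v = 18 m/s, r = 8 m
Using a_c = v^2 / r
a_c = 18^2 / 8
a_c = 324 / 8
a_c = 81/2 m/s^2

81/2 m/s^2


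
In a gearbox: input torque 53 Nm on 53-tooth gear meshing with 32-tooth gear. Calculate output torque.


Given: N1 = 53, N2 = 32, T1 = 53 Nm
Using T2/T1 = N2/N1
T2 = T1 * N2 / N1
T2 = 53 * 32 / 53
T2 = 1696 / 53
T2 = 32 Nm

32 Nm


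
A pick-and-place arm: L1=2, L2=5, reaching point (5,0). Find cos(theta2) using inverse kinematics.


Given: L1 = 2, L2 = 5, target (x, y) = (5, 0)
Using cos(theta2) = (x^2 + y^2 - L1^2 - L2^2) / (2*L1*L2)
x^2 + y^2 = 5^2 + 0 = 25
L1^2 + L2^2 = 4 + 25 = 29
Numerator = 25 - 29 = -4
Denominator = 2*2*5 = 20
cos(theta2) = -4/20 = -1/5

-1/5


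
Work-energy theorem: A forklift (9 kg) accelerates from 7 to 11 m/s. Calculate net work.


Given: m = 9 kg, v0 = 7 m/s, v = 11 m/s
Using W = (1/2)*m*(v^2 - v0^2)
v^2 = 11^2 = 121
v0^2 = 7^2 = 49
v^2 - v0^2 = 121 - 49 = 72
W = (1/2)*9*72 = 324 J

324 J


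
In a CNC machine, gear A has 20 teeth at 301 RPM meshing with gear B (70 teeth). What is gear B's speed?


Given: N1 = 20 teeth, w1 = 301 RPM, N2 = 70 teeth
Using N1*w1 = N2*w2
w2 = N1*w1 / N2
w2 = 20*301 / 70
w2 = 6020 / 70
w2 = 86 RPM

86 RPM


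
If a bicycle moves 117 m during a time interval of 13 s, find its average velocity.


Given: distance d = 117 m, time t = 13 s
Using v = d / t
v = 117 / 13
v = 9 m/s

9 m/s


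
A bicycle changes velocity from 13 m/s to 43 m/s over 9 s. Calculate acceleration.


Given: initial velocity v0 = 13 m/s, final velocity v = 43 m/s, time t = 9 s
Using a = (v - v0) / t
a = (43 - 13) / 9
a = 30 / 9
a = 10/3 m/s^2

10/3 m/s^2


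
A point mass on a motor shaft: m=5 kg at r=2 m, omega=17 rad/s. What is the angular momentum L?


Given: m = 5 kg, r = 2 m, omega = 17 rad/s
For a point mass: I = m*r^2
I = 5*2^2 = 5*4 = 20
L = I*omega = 20*17
L = 340 kg*m^2/s

340 kg*m^2/s


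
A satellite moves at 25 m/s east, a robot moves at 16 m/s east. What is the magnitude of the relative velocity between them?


Given: v_A = 25 m/s east, v_B = 16 m/s east
Both move in the same direction; relative speed = |v_A - v_B|
|25 - 16| = |9|
= 9 m/s

9 m/s


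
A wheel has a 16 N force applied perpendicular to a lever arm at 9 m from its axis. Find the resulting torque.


Given: F = 16 N, r = 9 m, angle = 90 deg (perpendicular)
Using tau = F * r * sin(90)
sin(90) = 1
tau = 16 * 9 * 1
tau = 144 Nm

144 Nm


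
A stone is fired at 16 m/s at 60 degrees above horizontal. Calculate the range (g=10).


Given: v0 = 16 m/s, theta = 60 deg, g = 10 m/s^2
sin(2*60) = sin(120) = sqrt(3)/2
Using R = v0^2 * sin(2*theta) / g
R = 16^2 * (sqrt(3)/2) / 10
R = 256 * sqrt(3) / 20
R = 64/5*sqrt(3) m

64/5*sqrt(3) m


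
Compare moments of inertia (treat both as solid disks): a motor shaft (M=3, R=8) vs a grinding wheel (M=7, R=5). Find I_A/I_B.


Given: M1=3 kg, R1=8 m, M2=7 kg, R2=5 m
For a disk: I = (1/2)*M*R^2, so I_A/I_B = (M1*R1^2)/(M2*R2^2)
M1*R1^2 = 3*64 = 192
M2*R2^2 = 7*25 = 175
I_A/I_B = 192/175 = 192/175

192/175


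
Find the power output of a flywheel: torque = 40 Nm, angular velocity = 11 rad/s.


Given: tau = 40 Nm, omega = 11 rad/s
Using P = tau * omega
P = 40 * 11
P = 440 W

440 W
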